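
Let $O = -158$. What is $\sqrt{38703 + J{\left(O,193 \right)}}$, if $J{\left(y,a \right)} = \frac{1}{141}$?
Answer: $\frac{2 \sqrt{192363621}}{141} \approx 196.73$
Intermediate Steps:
$J{\left(y,a \right)} = \frac{1}{141}$
$\sqrt{38703 + J{\left(O,193 \right)}} = \sqrt{38703 + \frac{1}{141}} = \sqrt{\frac{5457124}{141}} = \frac{2 \sqrt{192363621}}{141}$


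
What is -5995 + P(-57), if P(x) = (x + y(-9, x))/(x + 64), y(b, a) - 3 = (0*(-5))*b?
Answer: -42019/7 ≈ -6002.7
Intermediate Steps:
y(b, a) = 3 (y(b, a) = 3 + (0*(-5))*b = 3 + 0*b = 3 + 0 = 3)
P(x) = (3 + x)/(64 + x) (P(x) = (x + 3)/(x + 64) = (3 + x)/(64 + x))
-5995 + P(-57) = -5995 + (3 - 57)/(64 - 57) = -5995 - 54/7 = -42019/7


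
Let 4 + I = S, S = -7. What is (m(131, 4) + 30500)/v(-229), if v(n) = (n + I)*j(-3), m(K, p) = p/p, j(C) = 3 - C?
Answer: -3389/160 ≈ -21.181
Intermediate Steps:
I = -11 (I = -4 - 7 = -11)
m(K, p) = 1
v(n) = -66 + 6*n (v(n) = (n - 11)*(3 - 1*(-3)) = (-11 + n)*(3 + 3) = (-11 + n)*6 = -66 + 6*n)
(m(131, 4) + 30500)/v(-229) = (1 + 30500)/(-66 + 6*(-229)) = 30501/(-66 - 1374) = 30501/(-1440) = 30501*(-1/1440) = -3389/160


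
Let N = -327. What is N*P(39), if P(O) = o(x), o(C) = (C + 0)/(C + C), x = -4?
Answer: -327/2 ≈ -163.50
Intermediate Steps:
o(C) = ½ (o(C) = C/((2*C)) = C*(1/(2*C)) = ½)
P(O) = ½
N*P(39) = -327*½ = -327/2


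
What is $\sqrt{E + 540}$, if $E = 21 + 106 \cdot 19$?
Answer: $5 \sqrt{103} \approx 50.744$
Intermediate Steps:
$E = 2035$ ($E = 21 + 2014 = 2035$)
$\sqrt{E + 540} = \sqrt{2035 + 540} = \sqrt{2575} = 5 \sqrt{103}$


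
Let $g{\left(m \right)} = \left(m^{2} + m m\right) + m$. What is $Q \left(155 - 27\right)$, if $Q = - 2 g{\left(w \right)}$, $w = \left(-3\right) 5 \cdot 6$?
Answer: $-4124160$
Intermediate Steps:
$w = -90$ ($w = \left(-15\right) 6 = -90$)
$g{\left(m \right)} = m + 2 m^{2}$ ($g{\left(m \right)} = \left(m^{2} + m^{2}\right) + m = 2 m^{2} + m = m + 2 m^{2}$)
$Q = -32220$ ($Q = - 2 \left(- 90 \left(1 + 2 \left(-90\right)\right)\right) = - 2 \left(- 90 \left(1 - 180\right)\right) = - 2 \left(\left(-90\right) \left(-179\right)\right) = \left(-2\right) 16110 = -32220$)
$Q \left(155 - 27\right) = - 32220 \left(155 - 27\right) = \left(-32220\right) 128 = -4124160$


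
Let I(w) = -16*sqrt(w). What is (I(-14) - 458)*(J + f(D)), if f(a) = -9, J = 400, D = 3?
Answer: -179078 - 6256*I*sqrt(14) ≈ -1.7908e+5 - 23408.0*I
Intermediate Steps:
(I(-14) - 458)*(J + f(D)) = (-16*I*sqrt(14) - 458)*(400 - 9) = (-16*I*sqrt(14) - 458)*391 = (-458 - 16*I*sqrt(14))*391 = -179078 - 6256*I*sqrt(14)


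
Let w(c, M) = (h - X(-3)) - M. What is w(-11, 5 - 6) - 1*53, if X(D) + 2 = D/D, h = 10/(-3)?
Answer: -163/3 ≈ -54.333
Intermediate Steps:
h = -10/3 (h = 10*(-⅓) = -10/3 ≈ -3.3333)
X(D) = -1 (X(D) = -2 + D/D = -2 + 1 = -1)
w(c, M) = -7/3 - M (w(c, M) = (-10/3 - 1*(-1)) - M = (-10/3 + 1) - M = -7/3 - M)
w(-11, 5 - 6) - 1*53 = (-7/3 - (5 - 6)) - 1*53 = (-7/3 - 1*(-1)) - 53 = (-7/3 + 1) - 53 = -4/3 - 53 = -163/3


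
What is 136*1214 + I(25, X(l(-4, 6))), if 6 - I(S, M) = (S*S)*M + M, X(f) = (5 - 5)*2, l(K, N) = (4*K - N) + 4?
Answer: 165110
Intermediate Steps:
l(K, N) = 4 - N + 4*K (l(K, N) = (-N + 4*K) + 4 = 4 - N + 4*K)
X(f) = 0 (X(f) = 0*2 = 0)
I(S, M) = 6 - M - M*S**2 (I(S, M) = 6 - ((S*S)*M + M) = 6 - (S**2*M + M) = 6 - (M*S**2 + M) = 6 - (M + M*S**2) = 6 + (-M - M*S**2) = 6 - M - M*S**2)
136*1214 + I(25, X(l(-4, 6))) = 136*1214 + (6 - 1*0 - 1*0*25**2) = 165104 + (6 + 0 - 1*0*625) = 165104 + (6 + 0 + 0) = 165104 + 6 = 165110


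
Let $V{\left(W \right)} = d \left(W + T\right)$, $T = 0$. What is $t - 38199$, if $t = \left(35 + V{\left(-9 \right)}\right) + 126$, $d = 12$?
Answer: $-38146$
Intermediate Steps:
$V{\left(W \right)} = 12 W$ ($V{\left(W \right)} = 12 \left(W + 0\right) = 12 W$)
$t = 53$ ($t = \left(35 + 12 \left(-9\right)\right) + 126 = \left(35 - 108\right) + 126 = -73 + 126 = 53$)
$t - 38199 = 53 - 38199 = -38146$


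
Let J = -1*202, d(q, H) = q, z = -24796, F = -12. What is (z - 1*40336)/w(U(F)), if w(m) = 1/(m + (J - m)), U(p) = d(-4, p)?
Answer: 13156664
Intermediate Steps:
J = -202
U(p) = -4
w(m) = -1/202 (w(m) = 1/(m + (-202 - m)) = 1/(-202) = -1/202)
(z - 1*40336)/w(U(F)) = (-24796 - 1*40336)/(-1/202) = (-24796 - 40336)*(-202) = -65132*(-202) = 13156664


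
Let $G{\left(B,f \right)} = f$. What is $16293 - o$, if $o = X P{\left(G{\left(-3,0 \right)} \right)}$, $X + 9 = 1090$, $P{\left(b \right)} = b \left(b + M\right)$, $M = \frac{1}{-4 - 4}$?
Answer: $16293$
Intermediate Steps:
$M = - \frac{1}{8}$ ($M = \frac{1}{-8} = - \frac{1}{8} \approx -0.125$)
$P{\left(b \right)} = b \left(- \frac{1}{8} + b\right)$ ($P{\left(b \right)} = b \left(b - \frac{1}{8}\right) = b \left(- \frac{1}{8} + b\right)$)
$X = 1081$ ($X = -9 + 1090 = 1081$)
$o = 0$ ($o = 1081 \cdot 0 \left(- \frac{1}{8} + 0\right) = 1081 \cdot 0 \left(- \frac{1}{8}\right) = 1081 \cdot 0 = 0$)
$16293 - o = 16293 - 0 = 16293 + 0 = 16293$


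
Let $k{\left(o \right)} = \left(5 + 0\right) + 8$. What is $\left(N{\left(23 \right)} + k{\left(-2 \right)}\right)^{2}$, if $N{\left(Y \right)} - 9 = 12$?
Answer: $1156$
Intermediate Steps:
$N{\left(Y \right)} = 21$ ($N{\left(Y \right)} = 9 + 12 = 21$)
$k{\left(o \right)} = 13$ ($k{\left(o \right)} = 5 + 8 = 13$)
$\left(N{\left(23 \right)} + k{\left(-2 \right)}\right)^{2} = \left(21 + 13\right)^{2} = 34^{2} = 1156$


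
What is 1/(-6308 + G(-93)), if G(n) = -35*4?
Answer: -1/6448 ≈ -0.00015509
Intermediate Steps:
G(n) = -140
1/(-6308 + G(-93)) = 1/(-6308 - 140) = 1/(-6448) = -1/6448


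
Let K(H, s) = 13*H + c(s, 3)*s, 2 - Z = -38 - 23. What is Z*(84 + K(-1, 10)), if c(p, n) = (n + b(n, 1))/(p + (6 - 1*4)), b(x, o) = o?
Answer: 4683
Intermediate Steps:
c(p, n) = (1 + n)/(2 + p) (c(p, n) = (n + 1)/(p + (6 - 1*4)) = (1 + n)/(p + (6 - 4)) = (1 + n)/(p + 2) = (1 + n)/(2 + p))
Z = 63 (Z = 2 - (-38 - 23) = 2 - 1*(-61) = 2 + 61 = 63)
K(H, s) = 13*H + 4*s/(2 + s) (K(H, s) = 13*H + ((1 + 3)/(2 + s))*s = 13*H + (4/(2 + s))*s = 13*H + 4*s/(2 + s))
Z*(84 + K(-1, 10)) = 63*(84 + (4*10 + 13*(-1)*(2 + 10))/(2 + 10)) = 63*(84 + (40 + 13*(-1)*12)/12) = 63*(84 + (40 - 156)/12) = 63*(84 + (1/12)*(-116)) = 63*(84 - 29/3) = 63*(223/3) = 4683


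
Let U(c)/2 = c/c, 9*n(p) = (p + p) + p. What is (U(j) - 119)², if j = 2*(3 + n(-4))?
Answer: 13689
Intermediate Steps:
n(p) = p/3 (n(p) = ((p + p) + p)/9 = (2*p + p)/9 = (3*p)/9 = p/3)
j = 10/3 (j = 2*(3 + (⅓)*(-4)) = 2*(3 - 4/3) = 2*(5/3) = 10/3 ≈ 3.3333)
U(c) = 2 (U(c) = 2*(c/c) = 2*1 = 2)
(U(j) - 119)² = (2 - 119)² = (-117)² = 13689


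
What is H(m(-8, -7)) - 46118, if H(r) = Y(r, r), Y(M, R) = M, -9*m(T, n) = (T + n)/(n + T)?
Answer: -415063/9 ≈ -46118.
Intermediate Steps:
m(T, n) = -1/9 (m(T, n) = -(T + n)/(9*(n + T)) = -(T + n)/(9*(T + n)) = -1/9*1 = -1/9)
H(r) = r
H(m(-8, -7)) - 46118 = -1/9 - 46118 = -415063/9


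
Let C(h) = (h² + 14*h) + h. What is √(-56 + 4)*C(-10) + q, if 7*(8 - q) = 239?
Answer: -183/7 - 100*I*√13 ≈ -26.143 - 360.56*I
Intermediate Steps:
q = -183/7 (q = 8 - ⅐*239 = 8 - 239/7 = -183/7 ≈ -26.143)
C(h) = h² + 15*h
√(-56 + 4)*C(-10) + q = √(-56 + 4)*(-10*(15 - 10)) - 183/7 = √(-52)*(-10*5) - 183/7 = (2*I*√13)*(-50) - 183/7 = -100*I*√13 - 183/7 = -183/7 - 100*I*√13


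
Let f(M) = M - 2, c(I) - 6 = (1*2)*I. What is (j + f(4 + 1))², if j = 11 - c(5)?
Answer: 4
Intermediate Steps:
c(I) = 6 + 2*I (c(I) = 6 + (1*2)*I = 6 + 2*I)
f(M) = -2 + M
j = -5 (j = 11 - (6 + 2*5) = 11 - (6 + 10) = 11 - 1*16 = 11 - 16 = -5)
(j + f(4 + 1))² = (-5 + (-2 + (4 + 1)))² = (-5 + (-2 + 5))² = (-5 + 3)² = (-2)² = 4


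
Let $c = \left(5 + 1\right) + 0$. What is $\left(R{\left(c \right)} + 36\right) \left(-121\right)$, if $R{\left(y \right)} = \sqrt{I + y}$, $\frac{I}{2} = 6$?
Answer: $-4356 - 363 \sqrt{2} \approx -4869.4$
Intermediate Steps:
$I = 12$ ($I = 2 \cdot 6 = 12$)
$c = 6$ ($c = 6 + 0 = 6$)
$R{\left(y \right)} = \sqrt{12 + y}$
$\left(R{\left(c \right)} + 36\right) \left(-121\right) = \left(\sqrt{12 + 6} + 36\right) \left(-121\right) = \left(\sqrt{18} + 36\right) \left(-121\right) = \left(3 \sqrt{2} + 36\right) \left(-121\right) = \left(36 + 3 \sqrt{2}\right) \left(-121\right) = -4356 - 363 \sqrt{2}$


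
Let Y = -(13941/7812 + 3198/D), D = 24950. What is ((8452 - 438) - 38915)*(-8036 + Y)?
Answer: 2689528189596807/10828300 ≈ 2.4838e+8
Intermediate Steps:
Y = -20711707/10828300 (Y = -(13941/7812 + 3198/24950) = -(13941*(1/7812) + 3198*(1/24950)) = -(1549/868 + 1599/12475) = -1*20711707/10828300 = -20711707/10828300 ≈ -1.9127)
((8452 - 438) - 38915)*(-8036 + Y) = ((8452 - 438) - 38915)*(-8036 - 20711707/10828300) = (8014 - 38915)*(-87036930507/10828300) = -30901*(-87036930507/10828300) = 2689528189596807/10828300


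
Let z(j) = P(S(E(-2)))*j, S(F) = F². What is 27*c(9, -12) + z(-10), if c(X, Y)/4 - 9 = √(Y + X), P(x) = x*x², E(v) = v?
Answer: 332 + 108*I*√3 ≈ 332.0 + 187.06*I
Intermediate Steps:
P(x) = x³
c(X, Y) = 36 + 4*√(X + Y) (c(X, Y) = 36 + 4*√(Y + X) = 36 + 4*√(X + Y))
z(j) = 64*j (z(j) = ((-2)²)³*j = 4³*j = 64*j)
27*c(9, -12) + z(-10) = 27*(36 + 4*√(9 - 12)) + 64*(-10) = 27*(36 + 4*√(-3)) - 640 = 27*(36 + 4*(I*√3)) - 640 = 27*(36 + 4*I*√3) - 640 = (972 + 108*I*√3) - 640 = 332 + 108*I*√3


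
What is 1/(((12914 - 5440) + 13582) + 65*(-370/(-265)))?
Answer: 53/1120778 ≈ 4.7289e-5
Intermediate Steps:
1/(((12914 - 5440) + 13582) + 65*(-370/(-265))) = 1/((7474 + 13582) + 65*(-370*(-1/265))) = 1/(21056 + 65*(74/53)) = 1/(21056 + 4810/53) = 1/(1120778/53) = 53/1120778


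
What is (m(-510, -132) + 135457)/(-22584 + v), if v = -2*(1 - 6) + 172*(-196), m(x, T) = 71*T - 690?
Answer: -125395/56286 ≈ -2.2278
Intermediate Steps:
m(x, T) = -690 + 71*T
v = -33702 (v = -2*(-5) - 33712 = 10 - 33712 = -33702)
(m(-510, -132) + 135457)/(-22584 + v) = ((-690 + 71*(-132)) + 135457)/(-22584 - 33702) = ((-690 - 9372) + 135457)/(-56286) = (-10062 + 135457)*(-1/56286) = 125395*(-1/56286) = -125395/56286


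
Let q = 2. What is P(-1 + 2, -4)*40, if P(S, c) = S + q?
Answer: 120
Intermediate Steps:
P(S, c) = 2 + S (P(S, c) = S + 2 = 2 + S)
P(-1 + 2, -4)*40 = (2 + (-1 + 2))*40 = (2 + 1)*40 = 3*40 = 120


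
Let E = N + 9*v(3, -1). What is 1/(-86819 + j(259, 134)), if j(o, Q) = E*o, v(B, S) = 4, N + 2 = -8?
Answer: -1/80085 ≈ -1.2487e-5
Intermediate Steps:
N = -10 (N = -2 - 8 = -10)
E = 26 (E = -10 + 9*4 = -10 + 36 = 26)
j(o, Q) = 26*o
1/(-86819 + j(259, 134)) = 1/(-86819 + 26*259) = 1/(-86819 + 6734) = 1/(-80085) = -1/80085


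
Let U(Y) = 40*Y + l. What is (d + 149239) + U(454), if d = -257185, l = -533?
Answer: -90319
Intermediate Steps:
U(Y) = -533 + 40*Y (U(Y) = 40*Y - 533 = -533 + 40*Y)
(d + 149239) + U(454) = (-257185 + 149239) + (-533 + 40*454) = -107946 + (-533 + 18160) = -107946 + 17627 = -90319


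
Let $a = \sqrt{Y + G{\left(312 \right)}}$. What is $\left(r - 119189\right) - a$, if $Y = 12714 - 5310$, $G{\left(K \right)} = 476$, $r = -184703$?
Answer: $-303892 - 2 \sqrt{1970} \approx -3.0398 \cdot 10^{5}$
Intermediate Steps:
$Y = 7404$ ($Y = 12714 - 5310 = 7404$)
$a = 2 \sqrt{1970}$ ($a = \sqrt{7404 + 476} = \sqrt{7880} = 2 \sqrt{1970} \approx 88.769$)
$\left(r - 119189\right) - a = \left(-184703 - 119189\right) - 2 \sqrt{1970} = -303892 - 2 \sqrt{1970}$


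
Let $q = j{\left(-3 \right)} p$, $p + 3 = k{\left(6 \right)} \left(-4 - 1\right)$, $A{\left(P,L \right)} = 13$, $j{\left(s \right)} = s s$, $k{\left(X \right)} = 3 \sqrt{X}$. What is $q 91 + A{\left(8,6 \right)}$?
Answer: $-2444 - 12285 \sqrt{6} \approx -32536.0$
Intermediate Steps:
$j{\left(s \right)} = s^{2}$
$p = -3 - 15 \sqrt{6}$ ($p = -3 + 3 \sqrt{6} \left(-4 - 1\right) = -3 + 3 \sqrt{6} \left(-5\right) = -3 - 15 \sqrt{6} \approx -39.742$)
$q = -27 - 135 \sqrt{6}$ ($q = \left(-3\right)^{2} \left(-3 - 15 \sqrt{6}\right) = 9 \left(-3 - 15 \sqrt{6}\right) = -27 - 135 \sqrt{6} \approx -357.68$)
$q 91 + A{\left(8,6 \right)} = \left(-27 - 135 \sqrt{6}\right) 91 + 13 = \left(-2457 - 12285 \sqrt{6}\right) + 13 = -2444 - 12285 \sqrt{6}$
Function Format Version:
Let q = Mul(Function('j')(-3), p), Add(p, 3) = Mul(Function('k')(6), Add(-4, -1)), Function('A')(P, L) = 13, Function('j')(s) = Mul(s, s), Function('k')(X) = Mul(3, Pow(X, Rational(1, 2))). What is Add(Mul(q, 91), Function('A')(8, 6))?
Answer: Add(-2444, Mul(-12285, Pow(6, Rational(1, 2)))) ≈ -32536.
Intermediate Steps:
Function('j')(s) = Pow(s, 2)
p = Add(-3, Mul(-15, Pow(6, Rational(1, 2)))) (p = Add(-3, Mul(Mul(3, Pow(6, Rational(1, 2))), Add(-4, -1))) = Add(-3, Mul(Mul(3, Pow(6, Rational(1, 2))), -5)) = Add(-3, Mul(-15, Pow(6, Rational(1, 2)))) ≈ -39.742)
q = Add(-27, Mul(-135, Pow(6, Rational(1, 2)))) (q = Mul(Pow(-3, 2), Add(-3, Mul(-15, Pow(6, Rational(1, 2))))) = Mul(9, Add(-3, Mul(-15, Pow(6, Rational(1, 2))))) = Add(-27, Mul(-135, Pow(6, Rational(1, 2)))) ≈ -357.68)
Add(Mul(q, 91), Function('A')(8, 6)) = Add(Mul(Add(-27, Mul(-135, Pow(6, Rational(1, 2)))), 91), 13) = Add(Add(-2457, Mul(-12285, Pow(6, Rational(1, 2)))), 13) = Add(-2444, Mul(-12285, Pow(6, Rational(1, 2))))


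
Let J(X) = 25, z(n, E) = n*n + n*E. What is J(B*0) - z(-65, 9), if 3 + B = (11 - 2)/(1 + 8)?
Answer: -3615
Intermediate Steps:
z(n, E) = n**2 + E*n
B = -2 (B = -3 + (11 - 2)/(1 + 8) = -3 + 9/9 = -3 + 9*(1/9) = -3 + 1 = -2)
J(B*0) - z(-65, 9) = 25 - (-65)*(9 - 65) = 25 - (-65)*(-56) = 25 - 1*3640 = 25 - 3640 = -3615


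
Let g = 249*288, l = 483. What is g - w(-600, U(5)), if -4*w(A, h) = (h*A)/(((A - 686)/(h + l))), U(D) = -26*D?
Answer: 42669066/643 ≈ 66359.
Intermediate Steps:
w(A, h) = -A*h*(483 + h)/(4*(-686 + A)) (w(A, h) = -h*A/(4*((A - 686)/(h + 483))) = -A*h/(4*((-686 + A)/(483 + h))) = -A*h*(483 + h)/(-686 + A)/4 = -A*h*(483 + h)/(4*(-686 + A)))
g = 71712
g - w(-600, U(5)) = 71712 - (-1)*(-600)*(-26*5)*(483 - 26*5)/(-2744 + 4*(-600)) = 71712 - (-1)*(-600)*(-130)*(483 - 130)/(-2744 - 2400) = 71712 - (-1)*(-600)*(-130)*353/(-5144) = 71712 - (-1)*(-600)*(-130)*(-1)*353/5144 = 71712 - 1*3441750/643 = 71712 - 3441750/643 = 42669066/643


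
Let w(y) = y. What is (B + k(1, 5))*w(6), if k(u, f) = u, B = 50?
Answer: 306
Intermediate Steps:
(B + k(1, 5))*w(6) = (50 + 1)*6 = 51*6 = 306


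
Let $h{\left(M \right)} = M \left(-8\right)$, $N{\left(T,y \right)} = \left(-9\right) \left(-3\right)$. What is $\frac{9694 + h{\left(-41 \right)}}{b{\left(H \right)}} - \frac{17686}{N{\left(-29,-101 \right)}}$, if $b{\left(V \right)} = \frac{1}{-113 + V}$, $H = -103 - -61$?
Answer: $- \frac{41959756}{27} \approx -1.5541 \cdot 10^{6}$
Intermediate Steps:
$N{\left(T,y \right)} = 27$
$H = -42$ ($H = -103 + 61 = -42$)
$h{\left(M \right)} = - 8 M$
$\frac{9694 + h{\left(-41 \right)}}{b{\left(H \right)}} - \frac{17686}{N{\left(-29,-101 \right)}} = \frac{9694 - -328}{\frac{1}{-113 - 42}} - \frac{17686}{27} = \frac{9694 + 328}{\frac{1}{-155}} - \frac{17686}{27} = \frac{10022}{- \frac{1}{155}} - \frac{17686}{27} = 10022 \left(-155\right) - \frac{17686}{27} = -1553410 - \frac{17686}{27} = - \frac{41959756}{27}$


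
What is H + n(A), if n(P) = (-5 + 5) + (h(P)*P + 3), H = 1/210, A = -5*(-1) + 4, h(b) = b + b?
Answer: 34651/210 ≈ 165.00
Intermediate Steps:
h(b) = 2*b
A = 9 (A = 5 + 4 = 9)
H = 1/210 ≈ 0.0047619
n(P) = 3 + 2*P² (n(P) = (-5 + 5) + ((2*P)*P + 3) = 0 + (2*P² + 3) = 0 + (3 + 2*P²) = 3 + 2*P²)
H + n(A) = 1/210 + (3 + 2*9²) = 1/210 + (3 + 2*81) = 1/210 + (3 + 162) = 1/210 + 165 = 34651/210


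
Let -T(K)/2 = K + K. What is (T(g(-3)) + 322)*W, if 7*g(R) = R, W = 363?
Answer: 822558/7 ≈ 1.1751e+5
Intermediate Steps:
g(R) = R/7
T(K) = -4*K (T(K) = -2*(K + K) = -4*K)
(T(g(-3)) + 322)*W = (-4*(-3)/7 + 322)*363 = (-4*(-3/7) + 322)*363 = (12/7 + 322)*363 = (2266/7)*363 = 822558/7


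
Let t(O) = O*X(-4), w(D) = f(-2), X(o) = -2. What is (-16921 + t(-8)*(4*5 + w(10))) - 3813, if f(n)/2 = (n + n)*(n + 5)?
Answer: -20798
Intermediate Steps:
f(n) = 4*n*(5 + n) (f(n) = 2*((n + n)*(n + 5)) = 2*((2*n)*(5 + n)) = 2*(2*n*(5 + n)) = 4*n*(5 + n))
w(D) = -24 (w(D) = 4*(-2)*(5 - 2) = 4*(-2)*3 = -24)
t(O) = -2*O (t(O) = O*(-2) = -2*O)
(-16921 + t(-8)*(4*5 + w(10))) - 3813 = (-16921 + (-2*(-8))*(4*5 - 24)) - 3813 = (-16921 + 16*(20 - 24)) - 3813 = (-16921 + 16*(-4)) - 3813 = (-16921 - 64) - 3813 = -16985 - 3813 = -20798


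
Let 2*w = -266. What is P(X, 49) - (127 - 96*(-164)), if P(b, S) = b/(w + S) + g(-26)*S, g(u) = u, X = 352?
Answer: -360133/21 ≈ -17149.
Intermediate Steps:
w = -133 (w = (½)*(-266) = -133)
P(b, S) = -26*S + b/(-133 + S) (P(b, S) = b/(-133 + S) - 26*S = -26*S + b/(-133 + S))
P(X, 49) - (127 - 96*(-164)) = (352 - 26*49² + 3458*49)/(-133 + 49) - (127 - 96*(-164)) = (352 - 26*2401 + 169442)/(-84) - (127 + 15744) = -(352 - 62426 + 169442)/84 - 1*15871 = -1/84*107368 - 15871 = -26842/21 - 15871 = -360133/21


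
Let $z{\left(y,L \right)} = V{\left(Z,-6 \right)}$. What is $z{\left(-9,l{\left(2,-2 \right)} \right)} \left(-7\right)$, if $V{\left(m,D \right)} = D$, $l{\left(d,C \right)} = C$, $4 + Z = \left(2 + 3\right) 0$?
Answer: $42$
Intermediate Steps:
$Z = -4$ ($Z = -4 + \left(2 + 3\right) 0 = -4 + 5 \cdot 0 = -4 + 0 = -4$)
$z{\left(y,L \right)} = -6$
$z{\left(-9,l{\left(2,-2 \right)} \right)} \left(-7\right) = \left(-6\right) \left(-7\right) = 42$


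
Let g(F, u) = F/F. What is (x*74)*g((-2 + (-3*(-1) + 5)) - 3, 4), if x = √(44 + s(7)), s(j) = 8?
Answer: 148*√13 ≈ 533.62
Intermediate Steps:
g(F, u) = 1
x = 2*√13 (x = √(44 + 8) = √52 = 2*√13 ≈ 7.2111)
(x*74)*g((-2 + (-3*(-1) + 5)) - 3, 4) = ((2*√13)*74)*1 = (148*√13)*1 = 148*√13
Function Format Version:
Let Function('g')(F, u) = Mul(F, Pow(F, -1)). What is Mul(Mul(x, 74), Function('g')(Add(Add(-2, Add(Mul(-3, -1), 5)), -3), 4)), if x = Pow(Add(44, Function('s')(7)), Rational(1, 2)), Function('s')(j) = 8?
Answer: Mul(148, Pow(13, Rational(1, 2))) ≈ 533.62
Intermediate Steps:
Function('g')(F, u) = 1
x = Mul(2, Pow(13, Rational(1, 2))) (x = Pow(Add(44, 8), Rational(1, 2)) = Pow(52, Rational(1, 2)) = Mul(2, Pow(13, Rational(1, 2))) ≈ 7.2111)
Mul(Mul(x, 74), Function('g')(Add(Add(-2, Add(Mul(-3, -1), 5)), -3), 4)) = Mul(Mul(Mul(2, Pow(13, Rational(1, 2))), 74), 1) = Mul(Mul(148, Pow(13, Rational(1, 2))), 1) = Mul(148, Pow(13, Rational(1, 2)))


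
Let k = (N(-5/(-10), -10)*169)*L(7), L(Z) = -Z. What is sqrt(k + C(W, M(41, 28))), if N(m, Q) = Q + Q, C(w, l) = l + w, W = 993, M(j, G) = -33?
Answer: 2*sqrt(6155) ≈ 156.91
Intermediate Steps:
N(m, Q) = 2*Q
k = 23660 (k = ((2*(-10))*169)*(-1*7) = -20*169*(-7) = -3380*(-7) = 23660)
sqrt(k + C(W, M(41, 28))) = sqrt(23660 + (-33 + 993)) = sqrt(23660 + 960) = sqrt(24620) = 2*sqrt(6155)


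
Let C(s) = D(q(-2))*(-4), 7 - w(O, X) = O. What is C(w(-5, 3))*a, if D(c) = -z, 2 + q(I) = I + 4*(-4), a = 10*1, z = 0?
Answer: 0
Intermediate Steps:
w(O, X) = 7 - O
a = 10
q(I) = -18 + I (q(I) = -2 + (I + 4*(-4)) = -2 + (I - 16) = -2 + (-16 + I) = -18 + I)
D(c) = 0 (D(c) = -1*0 = 0)
C(s) = 0 (C(s) = 0*(-4) = 0)
C(w(-5, 3))*a = 0*10 = 0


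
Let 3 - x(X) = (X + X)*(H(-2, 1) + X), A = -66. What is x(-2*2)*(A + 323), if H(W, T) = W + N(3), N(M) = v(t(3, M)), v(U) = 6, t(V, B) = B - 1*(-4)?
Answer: 771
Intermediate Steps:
t(V, B) = 4 + B (t(V, B) = B + 4 = 4 + B)
N(M) = 6
H(W, T) = 6 + W (H(W, T) = W + 6 = 6 + W)
x(X) = 3 - 2*X*(4 + X) (x(X) = 3 - (X + X)*((6 - 2) + X) = 3 - 2*X*(4 + X))
x(-2*2)*(A + 323) = (3 - (-16)*2 - 2*(-2*2)²)*(-66 + 323) = (3 - 8*(-4) - 2*(-4)²)*257 = (3 + 32 - 2*16)*257 = (3 + 32 - 32)*257 = 3*257 = 771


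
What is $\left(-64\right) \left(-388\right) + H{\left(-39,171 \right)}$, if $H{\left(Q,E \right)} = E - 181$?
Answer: $24822$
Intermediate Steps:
$H{\left(Q,E \right)} = -181 + E$
$\left(-64\right) \left(-388\right) + H{\left(-39,171 \right)} = \left(-64\right) \left(-388\right) + \left(-181 + 171\right) = 24832 - 10 = 24822$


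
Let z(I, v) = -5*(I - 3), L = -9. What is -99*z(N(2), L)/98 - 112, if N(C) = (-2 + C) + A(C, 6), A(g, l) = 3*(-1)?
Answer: -6973/49 ≈ -142.31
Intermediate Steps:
A(g, l) = -3
N(C) = -5 + C (N(C) = (-2 + C) - 3 = -5 + C)
z(I, v) = 15 - 5*I (z(I, v) = -5*(-3 + I) = 15 - 5*I)
-99*z(N(2), L)/98 - 112 = -99*(15 - 5*(-5 + 2))/98 - 112 = -99*(15 - 5*(-3))/98 - 112 = -99*(15 + 15)/98 - 112 = -2970/98 - 112 = -99*15/49 - 112 = -1485/49 - 112 = -6973/49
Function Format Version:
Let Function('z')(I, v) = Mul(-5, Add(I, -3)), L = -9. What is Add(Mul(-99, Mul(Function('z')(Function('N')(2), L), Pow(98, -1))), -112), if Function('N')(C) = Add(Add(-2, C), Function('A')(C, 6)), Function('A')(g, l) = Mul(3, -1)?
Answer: Rational(-6973, 49) ≈ -142.31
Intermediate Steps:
Function('A')(g, l) = -3
Function('N')(C) = Add(-5, C) (Function('N')(C) = Add(Add(-2, C), -3) = Add(-5, C))
Function('z')(I, v) = Add(15, Mul(-5, I)) (Function('z')(I, v) = Mul(-5, Add(-3, I)) = Add(15, Mul(-5, I)))
Add(Mul(-99, Mul(Function('z')(Function('N')(2), L), Pow(98, -1))), -112) = Add(Mul(-99, Mul(Add(15, Mul(-5, Add(-5, 2))), Pow(98, -1))), -112) = Add(Mul(-99, Mul(Add(15, Mul(-5, -3)), Rational(1, 98))), -112) = Add(Mul(-99, Mul(Add(15, 15), Rational(1, 98))), -112) = Add(Mul(-99, Mul(30, Rational(1, 98))), -112) = Add(Mul(-99, Rational(15, 49)), -112) = Add(Rational(-1485, 49), -112) = Rational(-6973, 49)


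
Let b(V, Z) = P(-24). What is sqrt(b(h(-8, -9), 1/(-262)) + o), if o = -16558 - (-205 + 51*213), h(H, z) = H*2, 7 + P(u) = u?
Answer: I*sqrt(27247) ≈ 165.07*I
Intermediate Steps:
P(u) = -7 + u
h(H, z) = 2*H
b(V, Z) = -31 (b(V, Z) = -7 - 24 = -31)
o = -27216 (o = -16558 - (-205 + 10863) = -16558 - 1*10658 = -16558 - 10658 = -27216)
sqrt(b(h(-8, -9), 1/(-262)) + o) = sqrt(-31 - 27216) = sqrt(-27247) = I*sqrt(27247)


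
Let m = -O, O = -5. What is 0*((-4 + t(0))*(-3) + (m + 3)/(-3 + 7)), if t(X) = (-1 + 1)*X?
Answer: 0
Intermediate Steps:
m = 5 (m = -1*(-5) = 5)
t(X) = 0 (t(X) = 0*X = 0)
0*((-4 + t(0))*(-3) + (m + 3)/(-3 + 7)) = 0*((-4 + 0)*(-3) + (5 + 3)/(-3 + 7)) = 0*(-4*(-3) + 8/4) = 0*(12 + 8*(1/4)) = 0*(12 + 2) = 0*14 = 0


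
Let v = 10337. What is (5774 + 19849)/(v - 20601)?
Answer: -25623/10264 ≈ -2.4964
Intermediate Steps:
(5774 + 19849)/(v - 20601) = (5774 + 19849)/(10337 - 20601) = 25623/(-10264) = 25623*(-1/10264) = -25623/10264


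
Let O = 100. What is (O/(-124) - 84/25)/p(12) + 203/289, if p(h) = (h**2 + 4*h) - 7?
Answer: 28171944/41435375 ≈ 0.67990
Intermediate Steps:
p(h) = -7 + h**2 + 4*h
(O/(-124) - 84/25)/p(12) + 203/289 = (100/(-124) - 84/25)/(-7 + 12**2 + 4*12) + 203/289 = (100*(-1/124) - 84*1/25)/(-7 + 144 + 48) + 203*(1/289) = (-25/31 - 84/25)/185 + 203/289 = -3229/775*1/185 + 203/289 = -3229/143375 + 203/289 = 28171944/41435375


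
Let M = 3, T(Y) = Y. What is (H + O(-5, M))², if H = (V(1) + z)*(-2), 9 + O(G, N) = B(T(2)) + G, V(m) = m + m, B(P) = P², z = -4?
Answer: 36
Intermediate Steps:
V(m) = 2*m
O(G, N) = -5 + G (O(G, N) = -9 + (2² + G) = -9 + (4 + G) = -5 + G)
H = 4 (H = (2*1 - 4)*(-2) = (2 - 4)*(-2) = -2*(-2) = 4)
(H + O(-5, M))² = (4 + (-5 - 5))² = (4 - 10)² = (-6)² = 36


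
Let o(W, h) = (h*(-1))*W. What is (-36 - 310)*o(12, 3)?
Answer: 12456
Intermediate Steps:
o(W, h) = -W*h (o(W, h) = (-h)*W = -W*h)
(-36 - 310)*o(12, 3) = (-36 - 310)*(-1*12*3) = -346*(-36) = 12456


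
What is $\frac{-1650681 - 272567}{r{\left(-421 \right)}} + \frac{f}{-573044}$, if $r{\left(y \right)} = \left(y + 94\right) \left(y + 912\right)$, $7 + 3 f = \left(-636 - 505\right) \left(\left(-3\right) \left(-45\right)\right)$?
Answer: $\frac{185058316785}{15334370918} \approx 12.068$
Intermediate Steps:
$f = - \frac{154042}{3}$ ($f = - \frac{7}{3} + \frac{\left(-636 - 505\right) \left(\left(-3\right) \left(-45\right)\right)}{3} = - \frac{7}{3} + \frac{\left(-1141\right) 135}{3} = - \frac{7}{3} + \frac{1}{3} \left(-154035\right) = - \frac{7}{3} - 51345 = - \frac{154042}{3} \approx -51347.0$)
$r{\left(y \right)} = \left(94 + y\right) \left(912 + y\right)$
$\frac{-1650681 - 272567}{r{\left(-421 \right)}} + \frac{f}{-573044} = \frac{-1650681 - 272567}{85728 + \left(-421\right)^{2} + 1006 \left(-421\right)} - \frac{154042}{3 \left(-573044\right)} = \frac{-1650681 - 272567}{85728 + 177241 - 423526} - - \frac{77021}{859566} = - \frac{1923248}{-160557} + \frac{77021}{859566} = \left(-1923248\right) \left(- \frac{1}{160557}\right) + \frac{77021}{859566} = \frac{1923248}{160557} + \frac{77021}{859566} = \frac{185058316785}{15334370918}$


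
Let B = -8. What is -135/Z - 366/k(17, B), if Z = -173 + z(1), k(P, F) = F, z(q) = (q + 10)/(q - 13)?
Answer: 388401/8348 ≈ 46.526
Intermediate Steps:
z(q) = (10 + q)/(-13 + q)
Z = -2087/12 (Z = -173 + (10 + 1)/(-13 + 1) = -173 + 11/(-12) = -173 - 1/12*11 = -173 - 11/12 = -2087/12 ≈ -173.92)
-135/Z - 366/k(17, B) = -135/(-2087/12) - 366/(-8) = -135*(-12/2087) - 366*(-⅛) = 1620/2087 + 183/4 = 388401/8348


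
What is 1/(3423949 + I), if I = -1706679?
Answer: 1/1717270 ≈ 5.8232e-7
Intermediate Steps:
1/(3423949 + I) = 1/(3423949 - 1706679) = 1/1717270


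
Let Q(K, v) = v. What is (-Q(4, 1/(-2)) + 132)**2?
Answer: 70225/4 ≈ 17556.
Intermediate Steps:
(-Q(4, 1/(-2)) + 132)**2 = (-1/(-2) + 132)**2 = (-1*(-1/2) + 132)**2 = (1/2 + 132)**2 = (265/2)**2 = 70225/4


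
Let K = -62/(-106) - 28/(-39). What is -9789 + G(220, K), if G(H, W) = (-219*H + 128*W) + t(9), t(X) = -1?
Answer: -119479286/2067 ≈ -57803.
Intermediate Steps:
K = 2693/2067 (K = -62*(-1/106) - 28*(-1/39) = 31/53 + 28/39 = 2693/2067 ≈ 1.3029)
G(H, W) = -1 - 219*H + 128*W (G(H, W) = (-219*H + 128*W) - 1 = -1 - 219*H + 128*W)
-9789 + G(220, K) = -9789 + (-1 - 219*220 + 128*(2693/2067)) = -9789 + (-1 - 48180 + 344704/2067) = -9789 - 99245423/2067 = -119479286/2067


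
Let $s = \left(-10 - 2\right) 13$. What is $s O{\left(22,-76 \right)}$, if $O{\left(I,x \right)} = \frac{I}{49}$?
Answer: $- \frac{3432}{49} \approx -70.041$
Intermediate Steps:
$O{\left(I,x \right)} = \frac{I}{49}$ ($O{\left(I,x \right)} = I \frac{1}{49} = \frac{I}{49}$)
$s = -156$ ($s = \left(-12\right) 13 = -156$)
$s O{\left(22,-76 \right)} = - 156 \cdot \frac{1}{49} \cdot 22 = \left(-156\right) \frac{22}{49} = - \frac{3432}{49}$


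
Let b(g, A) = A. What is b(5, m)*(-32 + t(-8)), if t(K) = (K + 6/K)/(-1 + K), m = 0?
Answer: 0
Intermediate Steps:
t(K) = (K + 6/K)/(-1 + K)
b(5, m)*(-32 + t(-8)) = 0*(-32 + (6 + (-8)²)/((-8)*(-1 - 8))) = 0*(-32 - ⅛*(6 + 64)/(-9)) = 0*(-32 - ⅛*(-⅑)*70) = 0*(-32 + 35/36) = 0*(-1117/36) = 0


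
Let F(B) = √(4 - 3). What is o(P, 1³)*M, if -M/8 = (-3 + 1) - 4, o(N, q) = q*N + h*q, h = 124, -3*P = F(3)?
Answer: 5936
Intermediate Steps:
F(B) = 1 (F(B) = √1 = 1)
P = -⅓ (P = -⅓*1 = -⅓ ≈ -0.33333)
o(N, q) = 124*q + N*q (o(N, q) = q*N + 124*q = N*q + 124*q = 124*q + N*q)
M = 48 (M = -8*((-3 + 1) - 4) = -8*(-2 - 4) = -8*(-6) = 48)
o(P, 1³)*M = (1³*(124 - ⅓))*48 = (1*(371/3))*48 = (371/3)*48 = 5936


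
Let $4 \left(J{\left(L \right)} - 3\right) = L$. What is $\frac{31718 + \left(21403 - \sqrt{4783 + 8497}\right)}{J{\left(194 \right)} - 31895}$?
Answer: $- \frac{35414}{21229} + \frac{8 \sqrt{830}}{63687} \approx -1.6646$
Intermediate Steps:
$J{\left(L \right)} = 3 + \frac{L}{4}$
$\frac{31718 + \left(21403 - \sqrt{4783 + 8497}\right)}{J{\left(194 \right)} - 31895} = \frac{31718 + \left(21403 - \sqrt{4783 + 8497}\right)}{\left(3 + \frac{1}{4} \cdot 194\right) - 31895} = \frac{31718 + \left(21403 - \sqrt{13280}\right)}{\left(3 + \frac{97}{2}\right) - 31895} = \frac{31718 + \left(21403 - 4 \sqrt{830}\right)}{\frac{103}{2} - 31895} = \frac{31718 + \left(21403 - 4 \sqrt{830}\right)}{- \frac{63687}{2}} = \left(53121 - 4 \sqrt{830}\right) \left(- \frac{2}{63687}\right) = - \frac{35414}{21229} + \frac{8 \sqrt{830}}{63687}$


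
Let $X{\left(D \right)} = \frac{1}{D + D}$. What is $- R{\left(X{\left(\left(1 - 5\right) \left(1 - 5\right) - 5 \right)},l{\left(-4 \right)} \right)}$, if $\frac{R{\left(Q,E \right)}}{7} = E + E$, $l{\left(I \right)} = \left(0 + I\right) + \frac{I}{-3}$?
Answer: $\frac{112}{3} \approx 37.333$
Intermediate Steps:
$l{\left(I \right)} = \frac{2 I}{3}$ ($l{\left(I \right)} = I + I \left(- \frac{1}{3}\right) = I - \frac{I}{3} = \frac{2 I}{3}$)
$X{\left(D \right)} = \frac{1}{2 D}$
$R{\left(Q,E \right)} = 14 E$ ($R{\left(Q,E \right)} = 7 \left(E + E\right) = 7 \cdot 2 E = 14 E$)
$- R{\left(X{\left(\left(1 - 5\right) \left(1 - 5\right) - 5 \right)},l{\left(-4 \right)} \right)} = - 14 \cdot \frac{2}{3} \left(-4\right) = - \frac{14 \left(-8\right)}{3} = \left(-1\right) \left(- \frac{112}{3}\right) = \frac{112}{3}$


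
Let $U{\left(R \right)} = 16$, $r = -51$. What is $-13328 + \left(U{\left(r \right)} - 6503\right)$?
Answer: $-19815$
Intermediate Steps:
$-13328 + \left(U{\left(r \right)} - 6503\right) = -13328 + \left(16 - 6503\right) = -13328 - 6487 = -19815$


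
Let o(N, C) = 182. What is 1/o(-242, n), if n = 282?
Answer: 1/182 ≈ 0.0054945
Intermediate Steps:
1/o(-242, n) = 1/182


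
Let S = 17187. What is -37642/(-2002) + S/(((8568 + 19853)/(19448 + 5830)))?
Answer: 39583850057/2586311 ≈ 15305.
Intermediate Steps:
-37642/(-2002) + S/(((8568 + 19853)/(19448 + 5830))) = -37642/(-2002) + 17187/(((8568 + 19853)/(19448 + 5830))) = -37642*(-1/2002) + 17187/((28421/25278)) = 1711/91 + 17187/((28421*(1/25278))) = 1711/91 + 17187/(28421/25278) = 1711/91 + 17187*(25278/28421) = 1711/91 + 434452986/28421 = 39583850057/2586311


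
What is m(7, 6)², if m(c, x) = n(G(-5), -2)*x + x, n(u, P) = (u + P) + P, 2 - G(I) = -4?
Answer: 324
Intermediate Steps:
G(I) = 6 (G(I) = 2 - 1*(-4) = 2 + 4 = 6)
n(u, P) = u + 2*P (n(u, P) = (P + u) + P = u + 2*P)
m(c, x) = 3*x (m(c, x) = (6 + 2*(-2))*x + x = (6 - 4)*x + x = 2*x + x = 3*x)
m(7, 6)² = (3*6)² = 18² = 324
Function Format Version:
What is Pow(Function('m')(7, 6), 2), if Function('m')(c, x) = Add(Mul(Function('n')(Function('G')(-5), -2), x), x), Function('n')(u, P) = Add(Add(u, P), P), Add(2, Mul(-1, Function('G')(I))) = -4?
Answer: 324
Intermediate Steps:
Function('G')(I) = 6 (Function('G')(I) = Add(2, Mul(-1, -4)) = Add(2, 4) = 6)
Function('n')(u, P) = Add(u, Mul(2, P)) (Function('n')(u, P) = Add(Add(P, u), P) = Add(u, Mul(2, P)))
Function('m')(c, x) = Mul(3, x) (Function('m')(c, x) = Add(Mul(Add(6, Mul(2, -2)), x), x) = Add(Mul(Add(6, -4), x), x) = Add(Mul(2, x), x) = Mul(3, x))
Pow(Function('m')(7, 6), 2) = Pow(Mul(3, 6), 2) = Pow(18, 2) = 324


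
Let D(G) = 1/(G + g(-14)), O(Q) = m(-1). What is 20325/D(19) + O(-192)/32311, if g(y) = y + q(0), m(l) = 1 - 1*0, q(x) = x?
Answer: 3283605376/32311 ≈ 1.0163e+5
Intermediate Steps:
m(l) = 1 (m(l) = 1 + 0 = 1)
g(y) = y (g(y) = y + 0 = y)
O(Q) = 1
D(G) = 1/(-14 + G) (D(G) = 1/(G - 14) = 1/(-14 + G))
20325/D(19) + O(-192)/32311 = 20325/(1/(-14 + 19)) + 1/32311 = 20325/(1/5) + 1*(1/32311) = 20325/(⅕) + 1/32311 = 20325*5 + 1/32311 = 101625 + 1/32311 = 3283605376/32311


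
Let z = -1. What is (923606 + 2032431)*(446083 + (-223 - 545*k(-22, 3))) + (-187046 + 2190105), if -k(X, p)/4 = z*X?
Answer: 1459752194399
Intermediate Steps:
k(X, p) = 4*X (k(X, p) = -(-4)*X = 4*X)
(923606 + 2032431)*(446083 + (-223 - 545*k(-22, 3))) + (-187046 + 2190105) = (923606 + 2032431)*(446083 + (-223 - 2180*(-22))) + (-187046 + 2190105) = 2956037*(446083 + (-223 - 545*(-88))) + 2003059 = 2956037*(446083 + (-223 + 47960)) + 2003059 = 2956037*(446083 + 47737) + 2003059 = 2956037*493820 + 2003059 = 1459750191340 + 2003059 = 1459752194399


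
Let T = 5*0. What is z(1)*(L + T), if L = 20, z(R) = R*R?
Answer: 20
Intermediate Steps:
z(R) = R²
T = 0
z(1)*(L + T) = 1²*(20 + 0) = 1*20 = 20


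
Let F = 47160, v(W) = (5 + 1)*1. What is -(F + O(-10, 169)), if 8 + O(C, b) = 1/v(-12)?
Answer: -282913/6 ≈ -47152.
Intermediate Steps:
v(W) = 6 (v(W) = 6*1 = 6)
O(C, b) = -47/6 (O(C, b) = -8 + 1/6 = -47/6)
-(F + O(-10, 169)) = -(47160 - 47/6) = -1*282913/6 = -282913/6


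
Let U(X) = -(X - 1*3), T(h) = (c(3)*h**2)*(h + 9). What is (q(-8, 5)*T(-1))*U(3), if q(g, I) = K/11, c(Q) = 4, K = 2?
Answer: 0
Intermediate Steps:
q(g, I) = 2/11
T(h) = 4*h**2*(9 + h) (T(h) = (4*h**2)*(h + 9) = (4*h**2)*(9 + h) = 4*h**2*(9 + h))
U(X) = 3 - X (U(X) = -(X - 3) = -(-3 + X) = 3 - X)
(q(-8, 5)*T(-1))*U(3) = (2*(4*(-1)**2*(9 - 1))/11)*(3 - 1*3) = (2*(4*1*8)/11)*(3 - 3) = ((2/11)*32)*0 = (64/11)*0 = 0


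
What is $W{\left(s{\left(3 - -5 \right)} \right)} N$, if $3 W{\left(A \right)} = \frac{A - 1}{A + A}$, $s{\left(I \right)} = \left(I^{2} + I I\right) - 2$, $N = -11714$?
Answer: $- \frac{732125}{378} \approx -1936.8$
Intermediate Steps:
$s{\left(I \right)} = -2 + 2 I^{2}$ ($s{\left(I \right)} = \left(I^{2} + I^{2}\right) - 2 = 2 I^{2} - 2 = -2 + 2 I^{2}$)
$W{\left(A \right)} = \frac{-1 + A}{6 A}$ ($W{\left(A \right)} = \frac{\left(A - 1\right) \frac{1}{A + A}}{3} = \frac{\left(-1 + A\right) \frac{1}{2 A}}{3} = \frac{\frac{1}{2} \frac{1}{A} \left(-1 + A\right)}{3} = \frac{-1 + A}{6 A}$)
$W{\left(s{\left(3 - -5 \right)} \right)} N = \frac{-1 - \left(2 - 2 \left(3 - -5\right)^{2}\right)}{6 \left(-2 + 2 \left(3 - -5\right)^{2}\right)} \left(-11714\right) = \frac{-1 - \left(2 - 2 \left(3 + 5\right)^{2}\right)}{6 \left(-2 + 2 \left(3 + 5\right)^{2}\right)} \left(-11714\right) = \frac{-1 - \left(2 - 2 \cdot 8^{2}\right)}{6 \left(-2 + 2 \cdot 8^{2}\right)} \left(-11714\right) = \frac{-1 + \left(-2 + 2 \cdot 64\right)}{6 \left(-2 + 2 \cdot 64\right)} \left(-11714\right) = \frac{-1 + \left(-2 + 128\right)}{6 \left(-2 + 128\right)} \left(-11714\right) = \frac{-1 + 126}{6 \cdot 126} \left(-11714\right) = \frac{1}{6} \cdot \frac{1}{126} \cdot 125 \left(-11714\right) = \frac{125}{756} \left(-11714\right) = - \frac{732125}{378}$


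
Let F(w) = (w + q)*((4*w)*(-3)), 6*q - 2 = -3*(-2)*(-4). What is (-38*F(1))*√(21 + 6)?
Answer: -3648*√3 ≈ -6318.5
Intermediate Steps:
q = -11/3 (q = ⅓ + (-3*(-2)*(-4))/6 = ⅓ + (6*(-4))/6 = ⅓ + (⅙)*(-24) = ⅓ - 4 = -11/3 ≈ -3.6667)
F(w) = -12*w*(-11/3 + w) (F(w) = (w - 11/3)*((4*w)*(-3)) = (-11/3 + w)*(-12*w) = -12*w*(-11/3 + w))
(-38*F(1))*√(21 + 6) = (-152*(11 - 3*1))*√(21 + 6) = (-152*(11 - 3))*√27 = (-152*8)*(3*√3) = (-38*32)*(3*√3) = -3648*√3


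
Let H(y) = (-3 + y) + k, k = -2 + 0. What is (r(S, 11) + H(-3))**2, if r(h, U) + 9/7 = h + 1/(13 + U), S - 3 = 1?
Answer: 776161/28224 ≈ 27.500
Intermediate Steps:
S = 4 (S = 3 + 1 = 4)
r(h, U) = -9/7 + h + 1/(13 + U) (r(h, U) = -9/7 + (h + 1/(13 + U)) = -9/7 + h + 1/(13 + U))
k = -2
H(y) = -5 + y (H(y) = (-3 + y) - 2 = -5 + y)
(r(S, 11) + H(-3))**2 = ((-110 - 9*11 + 91*4 + 7*11*4)/(7*(13 + 11)) + (-5 - 3))**2 = ((1/7)*(-110 - 99 + 364 + 308)/24 - 8)**2 = ((1/7)*(1/24)*463 - 8)**2 = (463/168 - 8)**2 = (-881/168)**2 = 776161/28224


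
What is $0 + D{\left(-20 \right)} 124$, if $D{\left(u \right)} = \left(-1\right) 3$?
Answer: $-372$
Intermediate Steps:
$D{\left(u \right)} = -3$
$0 + D{\left(-20 \right)} 124 = 0 - 372 = -372$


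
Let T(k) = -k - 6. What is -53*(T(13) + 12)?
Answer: 371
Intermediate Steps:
T(k) = -6 - k
-53*(T(13) + 12) = -53*((-6 - 1*13) + 12) = -53*((-6 - 13) + 12) = -53*(-19 + 12) = -53*(-7) = 371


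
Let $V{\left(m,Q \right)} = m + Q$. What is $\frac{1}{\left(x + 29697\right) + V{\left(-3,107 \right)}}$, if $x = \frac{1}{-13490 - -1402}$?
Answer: $\frac{12088}{360234487} \approx 3.3556 \cdot 10^{-5}$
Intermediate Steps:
$V{\left(m,Q \right)} = Q + m$
$x = - \frac{1}{12088}$ ($x = \frac{1}{-13490 + 1402} = \frac{1}{-12088} = - \frac{1}{12088} \approx -8.2727 \cdot 10^{-5}$)
$\frac{1}{\left(x + 29697\right) + V{\left(-3,107 \right)}} = \frac{1}{\left(- \frac{1}{12088} + 29697\right) + \left(107 - 3\right)} = \frac{1}{\frac{358977335}{12088} + 104} = \frac{1}{\frac{360234487}{12088}} = \frac{12088}{360234487}$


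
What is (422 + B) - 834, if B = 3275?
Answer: 2863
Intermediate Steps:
(422 + B) - 834 = (422 + 3275) - 834 = 3697 - 834 = 2863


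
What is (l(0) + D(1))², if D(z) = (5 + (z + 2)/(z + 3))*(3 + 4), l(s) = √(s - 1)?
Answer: 25905/16 + 161*I/2 ≈ 1619.1 + 80.5*I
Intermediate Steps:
l(s) = √(-1 + s)
D(z) = 35 + 7*(2 + z)/(3 + z) (D(z) = (5 + (2 + z)/(3 + z))*7 = 35 + 7*(2 + z)/(3 + z))
(l(0) + D(1))² = (√(-1 + 0) + 7*(17 + 6*1)/(3 + 1))² = (√(-1) + 7*(17 + 6)/4)² = (I + 7*(¼)*23)² = (I + 161/4)² = (161/4 + I)²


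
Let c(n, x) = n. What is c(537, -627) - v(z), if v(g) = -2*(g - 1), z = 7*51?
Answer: 1249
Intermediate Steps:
z = 357
v(g) = 2 - 2*g (v(g) = -2*(-1 + g) = 2 - 2*g)
c(537, -627) - v(z) = 537 - (2 - 2*357) = 537 - (2 - 714) = 537 - 1*(-712) = 537 + 712 = 1249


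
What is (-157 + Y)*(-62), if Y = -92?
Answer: 15438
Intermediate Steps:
(-157 + Y)*(-62) = (-157 - 92)*(-62) = -249*(-62) = 15438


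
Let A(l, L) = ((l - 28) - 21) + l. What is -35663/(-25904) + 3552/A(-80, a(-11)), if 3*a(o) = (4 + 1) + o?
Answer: -84557441/5413936 ≈ -15.618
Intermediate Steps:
a(o) = 5/3 + o/3 (a(o) = ((4 + 1) + o)/3 = (5 + o)/3 = 5/3 + o/3)
A(l, L) = -49 + 2*l (A(l, L) = ((-28 + l) - 21) + l = (-49 + l) + l = -49 + 2*l)
-35663/(-25904) + 3552/A(-80, a(-11)) = -35663/(-25904) + 3552/(-49 + 2*(-80)) = -35663*(-1/25904) + 3552/(-49 - 160) = 35663/25904 + 3552/(-209) = 35663/25904 + 3552*(-1/209) = 35663/25904 - 3552/209 = -84557441/5413936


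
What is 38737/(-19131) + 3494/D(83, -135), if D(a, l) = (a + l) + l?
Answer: -74087533/3577497 ≈ -20.709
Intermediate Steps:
D(a, l) = a + 2*l
38737/(-19131) + 3494/D(83, -135) = 38737/(-19131) + 3494/(83 + 2*(-135)) = 38737*(-1/19131) + 3494/(83 - 270) = -38737/19131 + 3494/(-187) = -38737/19131 + 3494*(-1/187) = -38737/19131 - 3494/187 = -74087533/3577497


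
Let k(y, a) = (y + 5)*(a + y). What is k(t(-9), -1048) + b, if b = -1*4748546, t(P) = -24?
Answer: -4728178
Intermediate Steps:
b = -4748546
k(y, a) = (5 + y)*(a + y)
k(t(-9), -1048) + b = ((-24)² + 5*(-1048) + 5*(-24) - 1048*(-24)) - 4748546 = (576 - 5240 - 120 + 25152) - 4748546 = 20368 - 4748546 = -4728178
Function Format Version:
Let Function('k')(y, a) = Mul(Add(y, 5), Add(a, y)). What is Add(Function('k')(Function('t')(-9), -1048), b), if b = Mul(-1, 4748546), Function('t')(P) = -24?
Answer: -4728178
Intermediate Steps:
b = -4748546
Function('k')(y, a) = Mul(Add(5, y), Add(a, y))
Add(Function('k')(Function('t')(-9), -1048), b) = Add(Add(Pow(-24, 2), Mul(5, -1048), Mul(5, -24), Mul(-1048, -24)), -4748546) = Add(Add(576, -5240, -120, 25152), -4748546) = Add(20368, -4748546) = -4728178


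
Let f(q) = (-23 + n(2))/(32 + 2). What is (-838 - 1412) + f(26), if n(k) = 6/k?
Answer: -38260/17 ≈ -2250.6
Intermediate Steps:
f(q) = -10/17 (f(q) = (-23 + 6/2)/(32 + 2) = (-23 + 6*(1/2))/34 = (-23 + 3)*(1/34) = -20*1/34 = -10/17)
(-838 - 1412) + f(26) = (-838 - 1412) - 10/17 = -2250 - 10/17 = -38260/17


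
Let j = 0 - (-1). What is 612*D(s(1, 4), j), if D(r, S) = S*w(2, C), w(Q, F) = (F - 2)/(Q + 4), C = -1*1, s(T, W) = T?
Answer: -306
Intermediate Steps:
j = 1 (j = 0 - 1*(-1) = 0 + 1 = 1)
C = -1
w(Q, F) = (-2 + F)/(4 + Q)
D(r, S) = -S/2 (D(r, S) = S*((-2 - 1)/(4 + 2)) = S*(-3/6) = S*((1/6)*(-3)) = S*(-1/2) = -S/2)
612*D(s(1, 4), j) = 612*(-1/2*1) = 612*(-1/2) = -306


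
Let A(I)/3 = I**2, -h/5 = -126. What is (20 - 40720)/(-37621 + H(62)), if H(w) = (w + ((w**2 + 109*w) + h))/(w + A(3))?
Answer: 144892/133479 ≈ 1.0855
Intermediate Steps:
h = 630 (h = -5*(-126) = 630)
A(I) = 3*I**2
H(w) = (630 + w**2 + 110*w)/(27 + w) (H(w) = (w + ((w**2 + 109*w) + 630))/(w + 3*3**2) = (w + (630 + w**2 + 109*w))/(w + 3*9) = (630 + w**2 + 110*w)/(w + 27) = (630 + w**2 + 110*w)/(27 + w))
(20 - 40720)/(-37621 + H(62)) = (20 - 40720)/(-37621 + (630 + 62**2 + 110*62)/(27 + 62)) = -40700/(-37621 + (630 + 3844 + 6820)/89) = -40700/(-37621 + (1/89)*11294) = -40700/(-37621 + 11294/89) = -40700/(-3336975/89) = -40700*(-89/3336975) = 144892/133479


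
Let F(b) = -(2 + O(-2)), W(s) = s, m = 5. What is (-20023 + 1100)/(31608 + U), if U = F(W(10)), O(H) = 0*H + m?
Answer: -18923/31601 ≈ -0.59881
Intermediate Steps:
O(H) = 5 (O(H) = 0*H + 5 = 0 + 5 = 5)
F(b) = -7 (F(b) = -(2 + 5) = -1*7 = -7)
U = -7
(-20023 + 1100)/(31608 + U) = (-20023 + 1100)/(31608 - 7) = -18923/31601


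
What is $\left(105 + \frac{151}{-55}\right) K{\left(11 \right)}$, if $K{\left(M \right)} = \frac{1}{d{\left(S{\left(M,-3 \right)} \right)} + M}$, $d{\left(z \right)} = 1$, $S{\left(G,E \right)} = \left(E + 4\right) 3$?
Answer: $\frac{1406}{165} \approx 8.5212$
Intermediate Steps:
$S{\left(G,E \right)} = 12 + 3 E$ ($S{\left(G,E \right)} = \left(4 + E\right) 3 = 12 + 3 E$)
$K{\left(M \right)} = \frac{1}{1 + M}$
$\left(105 + \frac{151}{-55}\right) K{\left(11 \right)} = \frac{105 + \frac{151}{-55}}{1 + 11} = \frac{105 + 151 \left(- \frac{1}{55}\right)}{12} = \left(105 - \frac{151}{55}\right) \frac{1}{12} = \frac{5624}{55} \cdot \frac{1}{12} = \frac{1406}{165}$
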